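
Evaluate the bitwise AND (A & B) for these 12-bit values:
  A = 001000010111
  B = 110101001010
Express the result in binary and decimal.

Apply & to each column (1 only where both bits are 1):
  001000010111
& 110101001010
--------------
  000000000010

Answer: 000000000010 (2)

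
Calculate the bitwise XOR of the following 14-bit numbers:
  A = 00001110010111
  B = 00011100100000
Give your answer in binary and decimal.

Apply ^ to each column (1 where bits differ):
  00001110010111
^ 00011100100000
----------------
  00010010110111

Answer: 00010010110111 (1207)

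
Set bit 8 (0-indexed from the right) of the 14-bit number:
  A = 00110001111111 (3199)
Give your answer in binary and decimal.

Mask = 1 << 8 = 00000100000000
Bit 8 of A is 0, so OR-ing with the mask flips it to 1.
  00110001111111
| 00000100000000
----------------
  00110101111111

Answer: 00110101111111 (3455)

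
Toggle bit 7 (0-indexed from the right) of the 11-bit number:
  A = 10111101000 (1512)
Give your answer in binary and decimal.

Mask = 1 << 7 = 00010000000
Bit 7 of A is 1; XOR with the mask flips it to 0.
  10111101000
^ 00010000000
-------------
  10101101000

Answer: 10101101000 (1384)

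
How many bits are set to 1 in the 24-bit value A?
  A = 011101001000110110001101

011101001000110110001101
1-bits at positions (from bit 0 = LSB): 0, 2, 3, 7, 8, 10, 11, 15, 18, 20, 21, 22
Count = 12

Answer: 12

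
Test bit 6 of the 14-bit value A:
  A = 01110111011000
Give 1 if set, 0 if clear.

Bit 6 is the 7th from the right.
  01110111011000
         ^
That bit is 1.

Answer: 1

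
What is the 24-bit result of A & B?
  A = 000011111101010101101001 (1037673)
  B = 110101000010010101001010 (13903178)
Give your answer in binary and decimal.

Apply & to each column (1 only where both bits are 1):
  000011111101010101101001
& 110101000010010101001010
--------------------------
  000001000000010101001000

Answer: 000001000000010101001000 (263496)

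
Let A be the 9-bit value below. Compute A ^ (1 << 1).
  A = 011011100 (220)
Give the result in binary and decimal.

Mask = 1 << 1 = 000000010
Bit 1 of A is 0; XOR with the mask flips it to 1.
  011011100
^ 000000010
-----------
  011011110

Answer: 011011110 (222)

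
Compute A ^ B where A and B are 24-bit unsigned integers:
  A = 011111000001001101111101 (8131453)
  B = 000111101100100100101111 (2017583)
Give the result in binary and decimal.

Apply ^ to each column (1 where bits differ):
  011111000001001101111101
^ 000111101100100100101111
--------------------------
  011000101101101001010010

Answer: 011000101101101001010010 (6478418)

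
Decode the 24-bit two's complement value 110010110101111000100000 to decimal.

MSB is 1, so the value is negative. Find the magnitude:
1. Invert bits:  001101001010000111011111
2. Add 1:        001101001010000111100000  = 3449312
3. Apply sign:   -3449312

Answer: -3449312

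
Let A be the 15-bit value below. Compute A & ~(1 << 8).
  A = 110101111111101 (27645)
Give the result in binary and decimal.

Mask = ~(1 << 8) = 111111011111111
Bit 8 of A is 1, so AND-ing with the mask clears it to 0.
  110101111111101
& 111111011111111
-----------------
  110101011111101

Answer: 110101011111101 (27389)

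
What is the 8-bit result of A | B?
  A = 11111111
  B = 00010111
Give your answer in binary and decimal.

Apply | to each column (1 where either bit is 1):
  11111111
| 00010111
----------
  11111111

Answer: 11111111 (255)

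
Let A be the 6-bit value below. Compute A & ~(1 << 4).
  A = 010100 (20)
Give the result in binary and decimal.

Mask = ~(1 << 4) = 101111
Bit 4 of A is 1, so AND-ing with the mask clears it to 0.
  010100
& 101111
--------
  000100

Answer: 000100 (4)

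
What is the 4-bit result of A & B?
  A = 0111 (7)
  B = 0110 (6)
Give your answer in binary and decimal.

Apply & to each column (1 only where both bits are 1):
  0111
& 0110
------
  0110

Answer: 0110 (6)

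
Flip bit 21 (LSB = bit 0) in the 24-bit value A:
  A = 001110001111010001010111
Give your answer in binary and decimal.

Mask = 1 << 21 = 001000000000000000000000
Bit 21 of A is 1; XOR with the mask flips it to 0.
  001110001111010001010111
^ 001000000000000000000000
--------------------------
  000110001111010001010111

Answer: 000110001111010001010111 (1635415)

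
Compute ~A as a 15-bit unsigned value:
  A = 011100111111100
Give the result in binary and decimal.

Flip each bit (0->1, 1->0):
  011100111111100
  100011000000011

Answer: 100011000000011 (17923)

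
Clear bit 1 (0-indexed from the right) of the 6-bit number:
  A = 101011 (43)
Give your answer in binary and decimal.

Mask = ~(1 << 1) = 111101
Bit 1 of A is 1, so AND-ing with the mask clears it to 0.
  101011
& 111101
--------
  101001

Answer: 101001 (41)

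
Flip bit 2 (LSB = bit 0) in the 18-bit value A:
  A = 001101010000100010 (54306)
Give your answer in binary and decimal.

Mask = 1 << 2 = 000000000000000100
Bit 2 of A is 0; XOR with the mask flips it to 1.
  001101010000100010
^ 000000000000000100
--------------------
  001101010000100110

Answer: 001101010000100110 (54310)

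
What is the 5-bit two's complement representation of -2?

1. Binary of +2:  00010
2. Invert bits:     11101
3. Add 1:           11110

Answer: 11110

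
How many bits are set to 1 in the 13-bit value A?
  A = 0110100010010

0110100010010
1-bits at positions (from bit 0 = LSB): 1, 4, 8, 10, 11
Count = 5

Answer: 5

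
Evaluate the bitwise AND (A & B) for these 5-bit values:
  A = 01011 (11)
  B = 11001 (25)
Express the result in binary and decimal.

Apply & to each column (1 only where both bits are 1):
  01011
& 11001
-------
  01001

Answer: 01001 (9)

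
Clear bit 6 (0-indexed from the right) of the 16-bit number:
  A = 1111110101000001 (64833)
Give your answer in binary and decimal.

Mask = ~(1 << 6) = 1111111110111111
Bit 6 of A is 1, so AND-ing with the mask clears it to 0.
  1111110101000001
& 1111111110111111
------------------
  1111110100000001

Answer: 1111110100000001 (64769)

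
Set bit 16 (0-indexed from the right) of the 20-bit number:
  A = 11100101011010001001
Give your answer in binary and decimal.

Mask = 1 << 16 = 00010000000000000000
Bit 16 of A is 0, so OR-ing with the mask flips it to 1.
  11100101011010001001
| 00010000000000000000
----------------------
  11110101011010001001

Answer: 11110101011010001001 (1005193)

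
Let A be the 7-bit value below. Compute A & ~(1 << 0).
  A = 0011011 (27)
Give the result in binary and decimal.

Mask = ~(1 << 0) = 1111110
Bit 0 of A is 1, so AND-ing with the mask clears it to 0.
  0011011
& 1111110
---------
  0011010

Answer: 0011010 (26)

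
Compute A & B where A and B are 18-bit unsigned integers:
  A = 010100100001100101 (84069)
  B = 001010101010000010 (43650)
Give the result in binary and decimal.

Apply & to each column (1 only where both bits are 1):
  010100100001100101
& 001010101010000010
--------------------
  000000100000000000

Answer: 000000100000000000 (2048)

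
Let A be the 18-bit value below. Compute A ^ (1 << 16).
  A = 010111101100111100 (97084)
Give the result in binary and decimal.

Mask = 1 << 16 = 010000000000000000
Bit 16 of A is 1; XOR with the mask flips it to 0.
  010111101100111100
^ 010000000000000000
--------------------
  000111101100111100

Answer: 000111101100111100 (31548)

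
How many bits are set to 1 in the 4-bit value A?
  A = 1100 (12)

1100
1-bits at positions (from bit 0 = LSB): 2, 3
Count = 2

Answer: 2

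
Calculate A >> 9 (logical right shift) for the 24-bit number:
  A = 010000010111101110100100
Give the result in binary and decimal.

Logical shift right by 9: drop the bottom 9 bit(s), prepend 9 zero(s) on the left.
  010000010111101110100100  ->  keep [010000010111101], discard [110100100], prepend 000000000
= 000000000010000010111101

Answer: 000000000010000010111101 (8381)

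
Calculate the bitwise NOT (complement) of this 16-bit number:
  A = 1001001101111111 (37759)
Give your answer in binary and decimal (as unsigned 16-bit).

Flip each bit (0->1, 1->0):
  1001001101111111
  0110110010000000

Answer: 0110110010000000 (27776)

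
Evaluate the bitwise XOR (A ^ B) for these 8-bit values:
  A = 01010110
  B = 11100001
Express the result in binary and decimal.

Apply ^ to each column (1 where bits differ):
  01010110
^ 11100001
----------
  10110111

Answer: 10110111 (183)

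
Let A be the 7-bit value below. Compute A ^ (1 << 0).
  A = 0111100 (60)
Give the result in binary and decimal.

Mask = 1 << 0 = 0000001
Bit 0 of A is 0; XOR with the mask flips it to 1.
  0111100
^ 0000001
---------
  0111101

Answer: 0111101 (61)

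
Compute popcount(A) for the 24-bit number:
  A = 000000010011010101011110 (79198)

000000010011010101011110
1-bits at positions (from bit 0 = LSB): 1, 2, 3, 4, 6, 8, 10, 12, 13, 16
Count = 10

Answer: 10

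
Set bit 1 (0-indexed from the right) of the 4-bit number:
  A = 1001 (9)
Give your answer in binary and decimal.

Mask = 1 << 1 = 0010
Bit 1 of A is 0, so OR-ing with the mask flips it to 1.
  1001
| 0010
------
  1011

Answer: 1011 (11)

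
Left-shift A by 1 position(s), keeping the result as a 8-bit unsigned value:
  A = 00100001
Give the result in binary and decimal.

Shift left by 1: drop the top 1 bit(s), append 1 zero(s) on the right.
  00100001  ->  discard [0], keep [0100001], append 0
= 01000010

Answer: 01000010 (66)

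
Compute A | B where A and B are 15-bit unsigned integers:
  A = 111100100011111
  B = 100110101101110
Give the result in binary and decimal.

Apply | to each column (1 where either bit is 1):
  111100100011111
| 100110101101110
-----------------
  111110101111111

Answer: 111110101111111 (32127)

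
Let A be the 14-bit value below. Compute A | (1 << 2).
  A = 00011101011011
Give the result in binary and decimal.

Mask = 1 << 2 = 00000000000100
Bit 2 of A is 0, so OR-ing with the mask flips it to 1.
  00011101011011
| 00000000000100
----------------
  00011101011111

Answer: 00011101011111 (1887)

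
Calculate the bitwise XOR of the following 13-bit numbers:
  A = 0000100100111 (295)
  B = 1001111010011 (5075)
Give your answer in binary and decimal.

Apply ^ to each column (1 where bits differ):
  0000100100111
^ 1001111010011
---------------
  1001011110100

Answer: 1001011110100 (4852)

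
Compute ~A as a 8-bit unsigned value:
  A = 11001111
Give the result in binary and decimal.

Flip each bit (0->1, 1->0):
  11001111
  00110000

Answer: 00110000 (48)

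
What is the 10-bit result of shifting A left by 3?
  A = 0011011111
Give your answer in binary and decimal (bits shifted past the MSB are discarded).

Shift left by 3: drop the top 3 bit(s), append 3 zero(s) on the right.
  0011011111  ->  discard [001], keep [1011111], append 000
= 1011111000

Answer: 1011111000 (760)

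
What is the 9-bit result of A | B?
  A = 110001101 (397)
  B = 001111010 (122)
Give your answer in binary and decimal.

Apply | to each column (1 where either bit is 1):
  110001101
| 001111010
-----------
  111111111

Answer: 111111111 (511)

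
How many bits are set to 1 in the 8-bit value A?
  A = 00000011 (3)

00000011
1-bits at positions (from bit 0 = LSB): 0, 1
Count = 2

Answer: 2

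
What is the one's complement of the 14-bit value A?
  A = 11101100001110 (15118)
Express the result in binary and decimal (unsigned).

Flip each bit (0->1, 1->0):
  11101100001110
  00010011110001

Answer: 00010011110001 (1265)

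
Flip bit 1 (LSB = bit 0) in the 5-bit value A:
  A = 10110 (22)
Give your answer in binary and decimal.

Mask = 1 << 1 = 00010
Bit 1 of A is 1; XOR with the mask flips it to 0.
  10110
^ 00010
-------
  10100

Answer: 10100 (20)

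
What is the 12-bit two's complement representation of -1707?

1. Binary of +1707:  011010101011
2. Invert bits:     100101010100
3. Add 1:           100101010101

Answer: 100101010101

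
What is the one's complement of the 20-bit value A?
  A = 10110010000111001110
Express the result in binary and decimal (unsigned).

Flip each bit (0->1, 1->0):
  10110010000111001110
  01001101111000110001

Answer: 01001101111000110001 (319025)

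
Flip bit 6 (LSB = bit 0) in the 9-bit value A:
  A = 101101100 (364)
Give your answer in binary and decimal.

Mask = 1 << 6 = 001000000
Bit 6 of A is 1; XOR with the mask flips it to 0.
  101101100
^ 001000000
-----------
  100101100

Answer: 100101100 (300)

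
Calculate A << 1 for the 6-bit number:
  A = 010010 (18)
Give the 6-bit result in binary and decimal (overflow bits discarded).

Shift left by 1: drop the top 1 bit(s), append 1 zero(s) on the right.
  010010  ->  discard [0], keep [10010], append 0
= 100100

Answer: 100100 (36)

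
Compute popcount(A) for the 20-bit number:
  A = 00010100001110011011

00010100001110011011
1-bits at positions (from bit 0 = LSB): 0, 1, 3, 4, 7, 8, 9, 14, 16
Count = 9

Answer: 9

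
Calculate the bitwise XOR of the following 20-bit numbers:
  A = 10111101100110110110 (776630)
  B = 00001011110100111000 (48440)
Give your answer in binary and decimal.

Apply ^ to each column (1 where bits differ):
  10111101100110110110
^ 00001011110100111000
----------------------
  10110110010010001110

Answer: 10110110010010001110 (746638)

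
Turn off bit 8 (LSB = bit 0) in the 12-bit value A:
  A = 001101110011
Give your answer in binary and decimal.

Mask = ~(1 << 8) = 111011111111
Bit 8 of A is 1, so AND-ing with the mask clears it to 0.
  001101110011
& 111011111111
--------------
  001001110011

Answer: 001001110011 (627)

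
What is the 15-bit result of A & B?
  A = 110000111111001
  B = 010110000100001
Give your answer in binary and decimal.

Apply & to each column (1 only where both bits are 1):
  110000111111001
& 010110000100001
-----------------
  010000000100001

Answer: 010000000100001 (8225)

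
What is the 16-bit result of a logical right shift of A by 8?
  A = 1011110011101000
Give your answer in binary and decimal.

Logical shift right by 8: drop the bottom 8 bit(s), prepend 8 zero(s) on the left.
  1011110011101000  ->  keep [10111100], discard [11101000], prepend 00000000
= 0000000010111100

Answer: 0000000010111100 (188)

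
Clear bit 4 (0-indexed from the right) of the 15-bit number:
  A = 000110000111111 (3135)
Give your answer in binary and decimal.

Mask = ~(1 << 4) = 111111111101111
Bit 4 of A is 1, so AND-ing with the mask clears it to 0.
  000110000111111
& 111111111101111
-----------------
  000110000101111

Answer: 000110000101111 (3119)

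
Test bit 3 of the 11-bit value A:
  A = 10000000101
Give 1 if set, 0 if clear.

Bit 3 is the 4th from the right.
  10000000101
         ^
That bit is 0.

Answer: 0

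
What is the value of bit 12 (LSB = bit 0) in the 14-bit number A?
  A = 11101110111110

Bit 12 is the 13th from the right.
  11101110111110
   ^
That bit is 1.

Answer: 1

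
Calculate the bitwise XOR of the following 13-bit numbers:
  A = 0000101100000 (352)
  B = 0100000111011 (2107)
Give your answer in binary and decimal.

Apply ^ to each column (1 where bits differ):
  0000101100000
^ 0100000111011
---------------
  0100101011011

Answer: 0100101011011 (2395)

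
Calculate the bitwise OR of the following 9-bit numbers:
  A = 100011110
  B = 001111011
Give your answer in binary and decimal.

Apply | to each column (1 where either bit is 1):
  100011110
| 001111011
-----------
  101111111

Answer: 101111111 (383)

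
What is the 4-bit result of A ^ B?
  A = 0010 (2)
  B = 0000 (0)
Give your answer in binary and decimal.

Apply ^ to each column (1 where bits differ):
  0010
^ 0000
------
  0010

Answer: 0010 (2)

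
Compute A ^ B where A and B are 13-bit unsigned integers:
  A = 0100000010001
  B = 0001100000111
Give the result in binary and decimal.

Apply ^ to each column (1 where bits differ):
  0100000010001
^ 0001100000111
---------------
  0101100010110

Answer: 0101100010110 (2838)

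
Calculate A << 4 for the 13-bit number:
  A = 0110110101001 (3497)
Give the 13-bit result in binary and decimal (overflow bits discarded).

Shift left by 4: drop the top 4 bit(s), append 4 zero(s) on the right.
  0110110101001  ->  discard [0110], keep [110101001], append 0000
= 1101010010000

Answer: 1101010010000 (6800)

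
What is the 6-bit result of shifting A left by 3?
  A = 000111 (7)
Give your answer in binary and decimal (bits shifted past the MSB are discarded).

Shift left by 3: drop the top 3 bit(s), append 3 zero(s) on the right.
  000111  ->  discard [000], keep [111], append 000
= 111000

Answer: 111000 (56)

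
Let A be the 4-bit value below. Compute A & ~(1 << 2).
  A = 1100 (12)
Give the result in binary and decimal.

Mask = ~(1 << 2) = 1011
Bit 2 of A is 1, so AND-ing with the mask clears it to 0.
  1100
& 1011
------
  1000

Answer: 1000 (8)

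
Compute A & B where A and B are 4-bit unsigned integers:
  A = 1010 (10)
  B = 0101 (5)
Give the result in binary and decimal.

Apply & to each column (1 only where both bits are 1):
  1010
& 0101
------
  0000

Answer: 0000 (0)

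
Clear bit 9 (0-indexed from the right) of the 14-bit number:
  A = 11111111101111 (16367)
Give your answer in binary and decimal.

Mask = ~(1 << 9) = 11110111111111
Bit 9 of A is 1, so AND-ing with the mask clears it to 0.
  11111111101111
& 11110111111111
----------------
  11110111101111

Answer: 11110111101111 (15855)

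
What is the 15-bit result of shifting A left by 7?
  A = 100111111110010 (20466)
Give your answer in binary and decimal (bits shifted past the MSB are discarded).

Shift left by 7: drop the top 7 bit(s), append 7 zero(s) on the right.
  100111111110010  ->  discard [1001111], keep [11110010], append 0000000
= 111100100000000

Answer: 111100100000000 (30976)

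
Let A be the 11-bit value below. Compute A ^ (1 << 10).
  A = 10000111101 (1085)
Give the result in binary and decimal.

Mask = 1 << 10 = 10000000000
Bit 10 of A is 1; XOR with the mask flips it to 0.
  10000111101
^ 10000000000
-------------
  00000111101

Answer: 00000111101 (61)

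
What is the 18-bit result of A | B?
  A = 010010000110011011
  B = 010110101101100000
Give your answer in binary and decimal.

Apply | to each column (1 where either bit is 1):
  010010000110011011
| 010110101101100000
--------------------
  010110101111111011

Answer: 010110101111111011 (93179)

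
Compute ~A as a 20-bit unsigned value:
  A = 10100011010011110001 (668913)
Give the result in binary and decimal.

Flip each bit (0->1, 1->0):
  10100011010011110001
  01011100101100001110

Answer: 01011100101100001110 (379662)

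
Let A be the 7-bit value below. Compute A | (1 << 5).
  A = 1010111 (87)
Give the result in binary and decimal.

Mask = 1 << 5 = 0100000
Bit 5 of A is 0, so OR-ing with the mask flips it to 1.
  1010111
| 0100000
---------
  1110111

Answer: 1110111 (119)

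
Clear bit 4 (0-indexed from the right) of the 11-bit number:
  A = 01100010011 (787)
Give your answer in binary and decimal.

Mask = ~(1 << 4) = 11111101111
Bit 4 of A is 1, so AND-ing with the mask clears it to 0.
  01100010011
& 11111101111
-------------
  01100000011

Answer: 01100000011 (771)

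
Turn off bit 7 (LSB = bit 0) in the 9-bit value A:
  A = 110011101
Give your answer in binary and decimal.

Mask = ~(1 << 7) = 101111111
Bit 7 of A is 1, so AND-ing with the mask clears it to 0.
  110011101
& 101111111
-----------
  100011101

Answer: 100011101 (285)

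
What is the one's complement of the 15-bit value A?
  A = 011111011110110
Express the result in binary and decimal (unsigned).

Flip each bit (0->1, 1->0):
  011111011110110
  100000100001001

Answer: 100000100001001 (16649)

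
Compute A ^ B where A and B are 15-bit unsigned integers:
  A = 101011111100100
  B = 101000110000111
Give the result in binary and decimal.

Apply ^ to each column (1 where bits differ):
  101011111100100
^ 101000110000111
-----------------
  000011001100011

Answer: 000011001100011 (1635)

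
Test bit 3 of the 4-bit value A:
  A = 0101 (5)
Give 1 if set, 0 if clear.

Bit 3 is the 4th from the right.
  0101
  ^
That bit is 0.

Answer: 0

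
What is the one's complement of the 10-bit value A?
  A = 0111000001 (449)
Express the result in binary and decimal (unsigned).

Flip each bit (0->1, 1->0):
  0111000001
  1000111110

Answer: 1000111110 (574)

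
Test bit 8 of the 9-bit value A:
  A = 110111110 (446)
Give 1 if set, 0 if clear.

Bit 8 is the 9th from the right.
  110111110
  ^
That bit is 1.

Answer: 1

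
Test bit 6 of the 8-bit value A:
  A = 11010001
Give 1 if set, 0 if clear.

Bit 6 is the 7th from the right.
  11010001
   ^
That bit is 1.

Answer: 1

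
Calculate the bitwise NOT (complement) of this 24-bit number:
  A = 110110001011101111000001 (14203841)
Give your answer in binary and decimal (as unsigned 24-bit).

Flip each bit (0->1, 1->0):
  110110001011101111000001
  001001110100010000111110

Answer: 001001110100010000111110 (2573374)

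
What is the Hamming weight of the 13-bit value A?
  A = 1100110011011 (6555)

1100110011011
1-bits at positions (from bit 0 = LSB): 0, 1, 3, 4, 7, 8, 11, 12
Count = 8

Answer: 8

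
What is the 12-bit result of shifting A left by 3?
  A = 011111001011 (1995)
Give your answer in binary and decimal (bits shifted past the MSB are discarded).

Shift left by 3: drop the top 3 bit(s), append 3 zero(s) on the right.
  011111001011  ->  discard [011], keep [111001011], append 000
= 111001011000

Answer: 111001011000 (3672)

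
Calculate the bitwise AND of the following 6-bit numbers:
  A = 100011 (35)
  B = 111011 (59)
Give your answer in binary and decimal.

Apply & to each column (1 only where both bits are 1):
  100011
& 111011
--------
  100011

Answer: 100011 (35)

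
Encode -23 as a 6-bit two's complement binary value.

1. Binary of +23:  010111
2. Invert bits:     101000
3. Add 1:           101001

Answer: 101001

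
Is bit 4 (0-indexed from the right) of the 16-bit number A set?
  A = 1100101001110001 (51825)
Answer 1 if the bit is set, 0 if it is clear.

Bit 4 is the 5th from the right.
  1100101001110001
             ^
That bit is 1.

Answer: 1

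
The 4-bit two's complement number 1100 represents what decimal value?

MSB is 1, so the value is negative. Find the magnitude:
1. Invert bits:  0011
2. Add 1:        0100  = 4
3. Apply sign:   -4

Answer: -4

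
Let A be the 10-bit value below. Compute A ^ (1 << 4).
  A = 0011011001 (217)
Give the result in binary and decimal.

Mask = 1 << 4 = 0000010000
Bit 4 of A is 1; XOR with the mask flips it to 0.
  0011011001
^ 0000010000
------------
  0011001001

Answer: 0011001001 (201)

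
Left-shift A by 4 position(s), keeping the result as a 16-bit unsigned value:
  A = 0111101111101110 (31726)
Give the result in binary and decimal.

Shift left by 4: drop the top 4 bit(s), append 4 zero(s) on the right.
  0111101111101110  ->  discard [0111], keep [101111101110], append 0000
= 1011111011100000

Answer: 1011111011100000 (48864)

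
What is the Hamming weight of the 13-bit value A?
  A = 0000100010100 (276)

0000100010100
1-bits at positions (from bit 0 = LSB): 2, 4, 8
Count = 3

Answer: 3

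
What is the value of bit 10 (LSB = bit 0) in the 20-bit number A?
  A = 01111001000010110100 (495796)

Bit 10 is the 11th from the right.
  01111001000010110100
           ^
That bit is 0.

Answer: 0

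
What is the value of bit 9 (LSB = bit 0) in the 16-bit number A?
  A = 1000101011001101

Bit 9 is the 10th from the right.
  1000101011001101
        ^
That bit is 1.

Answer: 1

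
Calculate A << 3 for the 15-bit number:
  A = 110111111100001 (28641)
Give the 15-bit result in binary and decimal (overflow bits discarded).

Shift left by 3: drop the top 3 bit(s), append 3 zero(s) on the right.
  110111111100001  ->  discard [110], keep [111111100001], append 000
= 111111100001000

Answer: 111111100001000 (32520)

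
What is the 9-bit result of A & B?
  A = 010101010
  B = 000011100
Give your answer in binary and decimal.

Apply & to each column (1 only where both bits are 1):
  010101010
& 000011100
-----------
  000001000

Answer: 000001000 (8)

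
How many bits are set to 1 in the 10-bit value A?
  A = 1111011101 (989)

1111011101
1-bits at positions (from bit 0 = LSB): 0, 2, 3, 4, 6, 7, 8, 9
Count = 8

Answer: 8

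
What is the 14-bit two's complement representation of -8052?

1. Binary of +8052:  01111101110100
2. Invert bits:     10000010001011
3. Add 1:           10000010001100

Answer: 10000010001100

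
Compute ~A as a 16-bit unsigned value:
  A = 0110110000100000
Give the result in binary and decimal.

Flip each bit (0->1, 1->0):
  0110110000100000
  1001001111011111

Answer: 1001001111011111 (37855)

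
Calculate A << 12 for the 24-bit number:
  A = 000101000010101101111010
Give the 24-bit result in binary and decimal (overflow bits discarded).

Shift left by 12: drop the top 12 bit(s), append 12 zero(s) on the right.
  000101000010101101111010  ->  discard [000101000010], keep [101101111010], append 000000000000
= 101101111010000000000000

Answer: 101101111010000000000000 (12034048)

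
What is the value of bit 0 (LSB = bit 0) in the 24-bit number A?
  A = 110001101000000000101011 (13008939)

Bit 0 is the 1st from the right.
  110001101000000000101011
                         ^
That bit is 1.

Answer: 1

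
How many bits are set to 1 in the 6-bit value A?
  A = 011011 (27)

011011
1-bits at positions (from bit 0 = LSB): 0, 1, 3, 4
Count = 4

Answer: 4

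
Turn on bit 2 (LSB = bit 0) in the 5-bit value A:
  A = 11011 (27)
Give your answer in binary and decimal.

Mask = 1 << 2 = 00100
Bit 2 of A is 0, so OR-ing with the mask flips it to 1.
  11011
| 00100
-------
  11111

Answer: 11111 (31)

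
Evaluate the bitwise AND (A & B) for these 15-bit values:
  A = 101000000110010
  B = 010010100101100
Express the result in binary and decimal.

Apply & to each column (1 only where both bits are 1):
  101000000110010
& 010010100101100
-----------------
  000000000100000

Answer: 000000000100000 (32)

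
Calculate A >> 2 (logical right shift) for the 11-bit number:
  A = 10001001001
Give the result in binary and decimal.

Logical shift right by 2: drop the bottom 2 bit(s), prepend 2 zero(s) on the left.
  10001001001  ->  keep [100010010], discard [01], prepend 00
= 00100010010

Answer: 00100010010 (274)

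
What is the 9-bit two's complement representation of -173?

1. Binary of +173:  010101101
2. Invert bits:     101010010
3. Add 1:           101010011

Answer: 101010011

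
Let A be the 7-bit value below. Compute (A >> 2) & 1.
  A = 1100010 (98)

Bit 2 is the 3rd from the right.
  1100010
      ^
That bit is 0.

Answer: 0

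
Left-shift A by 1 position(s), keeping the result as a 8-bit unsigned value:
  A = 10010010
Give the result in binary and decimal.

Shift left by 1: drop the top 1 bit(s), append 1 zero(s) on the right.
  10010010  ->  discard [1], keep [0010010], append 0
= 00100100

Answer: 00100100 (36)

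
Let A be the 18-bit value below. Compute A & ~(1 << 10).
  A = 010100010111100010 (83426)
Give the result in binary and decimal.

Mask = ~(1 << 10) = 111111101111111111
Bit 10 of A is 1, so AND-ing with the mask clears it to 0.
  010100010111100010
& 111111101111111111
--------------------
  010100000111100010

Answer: 010100000111100010 (82402)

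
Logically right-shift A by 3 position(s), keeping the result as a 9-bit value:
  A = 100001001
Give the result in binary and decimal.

Logical shift right by 3: drop the bottom 3 bit(s), prepend 3 zero(s) on the left.
  100001001  ->  keep [100001], discard [001], prepend 000
= 000100001

Answer: 000100001 (33)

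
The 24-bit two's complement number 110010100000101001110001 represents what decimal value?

MSB is 1, so the value is negative. Find the magnitude:
1. Invert bits:  001101011111010110001110
2. Add 1:        001101011111010110001111  = 3536271
3. Apply sign:   -3536271

Answer: -3536271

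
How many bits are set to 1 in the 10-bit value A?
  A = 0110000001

0110000001
1-bits at positions (from bit 0 = LSB): 0, 7, 8
Count = 3

Answer: 3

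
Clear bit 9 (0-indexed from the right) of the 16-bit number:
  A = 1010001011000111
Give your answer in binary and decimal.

Mask = ~(1 << 9) = 1111110111111111
Bit 9 of A is 1, so AND-ing with the mask clears it to 0.
  1010001011000111
& 1111110111111111
------------------
  1010000011000111

Answer: 1010000011000111 (41159)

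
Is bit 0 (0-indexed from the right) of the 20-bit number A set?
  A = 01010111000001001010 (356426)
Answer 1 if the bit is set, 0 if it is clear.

Bit 0 is the 1st from the right.
  01010111000001001010
                     ^
That bit is 0.

Answer: 0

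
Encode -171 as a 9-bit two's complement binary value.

1. Binary of +171:  010101011
2. Invert bits:     101010100
3. Add 1:           101010101

Answer: 101010101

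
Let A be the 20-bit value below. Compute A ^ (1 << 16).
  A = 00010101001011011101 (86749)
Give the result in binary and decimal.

Mask = 1 << 16 = 00010000000000000000
Bit 16 of A is 1; XOR with the mask flips it to 0.
  00010101001011011101
^ 00010000000000000000
----------------------
  00000101001011011101

Answer: 00000101001011011101 (21213)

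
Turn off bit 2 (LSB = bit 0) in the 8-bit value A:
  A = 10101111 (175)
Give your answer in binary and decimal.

Mask = ~(1 << 2) = 11111011
Bit 2 of A is 1, so AND-ing with the mask clears it to 0.
  10101111
& 11111011
----------
  10101011

Answer: 10101011 (171)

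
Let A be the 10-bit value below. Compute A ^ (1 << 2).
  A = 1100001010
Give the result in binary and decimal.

Mask = 1 << 2 = 0000000100
Bit 2 of A is 0; XOR with the mask flips it to 1.
  1100001010
^ 0000000100
------------
  1100001110

Answer: 1100001110 (782)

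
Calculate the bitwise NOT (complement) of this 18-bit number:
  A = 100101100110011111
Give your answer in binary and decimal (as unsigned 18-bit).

Flip each bit (0->1, 1->0):
  100101100110011111
  011010011001100000

Answer: 011010011001100000 (108128)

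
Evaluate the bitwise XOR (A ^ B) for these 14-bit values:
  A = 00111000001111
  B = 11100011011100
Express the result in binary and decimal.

Apply ^ to each column (1 where bits differ):
  00111000001111
^ 11100011011100
----------------
  11011011010011

Answer: 11011011010011 (14035)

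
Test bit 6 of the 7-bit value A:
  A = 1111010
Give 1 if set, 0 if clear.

Bit 6 is the 7th from the right.
  1111010
  ^
That bit is 1.

Answer: 1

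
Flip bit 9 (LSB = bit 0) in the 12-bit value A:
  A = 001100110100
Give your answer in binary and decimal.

Mask = 1 << 9 = 001000000000
Bit 9 of A is 1; XOR with the mask flips it to 0.
  001100110100
^ 001000000000
--------------
  000100110100

Answer: 000100110100 (308)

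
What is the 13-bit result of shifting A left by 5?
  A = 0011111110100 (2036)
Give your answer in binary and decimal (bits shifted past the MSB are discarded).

Shift left by 5: drop the top 5 bit(s), append 5 zero(s) on the right.
  0011111110100  ->  discard [00111], keep [11110100], append 00000
= 1111010000000

Answer: 1111010000000 (7808)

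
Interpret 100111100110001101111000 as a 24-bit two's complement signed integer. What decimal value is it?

MSB is 1, so the value is negative. Find the magnitude:
1. Invert bits:  011000011001110010000111
2. Add 1:        011000011001110010001000  = 6397064
3. Apply sign:   -6397064

Answer: -6397064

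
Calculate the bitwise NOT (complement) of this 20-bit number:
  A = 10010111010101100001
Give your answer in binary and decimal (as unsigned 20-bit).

Flip each bit (0->1, 1->0):
  10010111010101100001
  01101000101010011110

Answer: 01101000101010011110 (428702)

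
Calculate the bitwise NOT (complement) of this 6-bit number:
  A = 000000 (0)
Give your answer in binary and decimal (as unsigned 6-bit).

Flip each bit (0->1, 1->0):
  000000
  111111

Answer: 111111 (63)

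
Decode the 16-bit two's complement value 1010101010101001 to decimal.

MSB is 1, so the value is negative. Find the magnitude:
1. Invert bits:  0101010101010110
2. Add 1:        0101010101010111  = 21847
3. Apply sign:   -21847

Answer: -21847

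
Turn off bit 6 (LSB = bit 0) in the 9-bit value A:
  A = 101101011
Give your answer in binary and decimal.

Mask = ~(1 << 6) = 110111111
Bit 6 of A is 1, so AND-ing with the mask clears it to 0.
  101101011
& 110111111
-----------
  100101011

Answer: 100101011 (299)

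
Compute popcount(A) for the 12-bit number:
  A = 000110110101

000110110101
1-bits at positions (from bit 0 = LSB): 0, 2, 4, 5, 7, 8
Count = 6

Answer: 6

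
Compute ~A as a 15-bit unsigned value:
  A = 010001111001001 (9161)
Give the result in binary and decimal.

Flip each bit (0->1, 1->0):
  010001111001001
  101110000110110

Answer: 101110000110110 (23606)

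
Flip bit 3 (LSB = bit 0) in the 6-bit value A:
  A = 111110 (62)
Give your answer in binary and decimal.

Mask = 1 << 3 = 001000
Bit 3 of A is 1; XOR with the mask flips it to 0.
  111110
^ 001000
--------
  110110

Answer: 110110 (54)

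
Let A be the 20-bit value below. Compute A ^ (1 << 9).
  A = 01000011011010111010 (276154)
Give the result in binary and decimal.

Mask = 1 << 9 = 00000000001000000000
Bit 9 of A is 1; XOR with the mask flips it to 0.
  01000011011010111010
^ 00000000001000000000
----------------------
  01000011010010111010

Answer: 01000011010010111010 (275642)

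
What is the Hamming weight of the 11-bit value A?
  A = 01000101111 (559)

01000101111
1-bits at positions (from bit 0 = LSB): 0, 1, 2, 3, 5, 9
Count = 6

Answer: 6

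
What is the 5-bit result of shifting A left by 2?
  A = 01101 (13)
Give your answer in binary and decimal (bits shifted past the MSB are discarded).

Shift left by 2: drop the top 2 bit(s), append 2 zero(s) on the right.
  01101  ->  discard [01], keep [101], append 00
= 10100

Answer: 10100 (20)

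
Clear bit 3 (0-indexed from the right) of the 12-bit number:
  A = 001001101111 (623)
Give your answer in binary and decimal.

Mask = ~(1 << 3) = 111111110111
Bit 3 of A is 1, so AND-ing with the mask clears it to 0.
  001001101111
& 111111110111
--------------
  001001100111

Answer: 001001100111 (615)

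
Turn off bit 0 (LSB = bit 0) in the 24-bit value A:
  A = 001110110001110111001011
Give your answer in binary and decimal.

Mask = ~(1 << 0) = 111111111111111111111110
Bit 0 of A is 1, so AND-ing with the mask clears it to 0.
  001110110001110111001011
& 111111111111111111111110
--------------------------
  001110110001110111001010

Answer: 001110110001110111001010 (3874250)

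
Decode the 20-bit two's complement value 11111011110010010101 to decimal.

MSB is 1, so the value is negative. Find the magnitude:
1. Invert bits:  00000100001101101010
2. Add 1:        00000100001101101011  = 17259
3. Apply sign:   -17259

Answer: -17259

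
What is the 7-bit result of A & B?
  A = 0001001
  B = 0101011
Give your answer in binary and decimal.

Apply & to each column (1 only where both bits are 1):
  0001001
& 0101011
---------
  0001001

Answer: 0001001 (9)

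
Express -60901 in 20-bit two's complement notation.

1. Binary of +60901:  00001110110111100101
2. Invert bits:     11110001001000011010
3. Add 1:           11110001001000011011

Answer: 11110001001000011011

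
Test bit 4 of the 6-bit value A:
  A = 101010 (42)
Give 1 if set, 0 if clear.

Bit 4 is the 5th from the right.
  101010
   ^
That bit is 0.

Answer: 0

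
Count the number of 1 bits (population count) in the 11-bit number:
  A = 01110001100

01110001100
1-bits at positions (from bit 0 = LSB): 2, 3, 7, 8, 9
Count = 5

Answer: 5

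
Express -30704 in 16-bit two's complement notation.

1. Binary of +30704:  0111011111110000
2. Invert bits:     1000100000001111
3. Add 1:           1000100000010000

Answer: 1000100000010000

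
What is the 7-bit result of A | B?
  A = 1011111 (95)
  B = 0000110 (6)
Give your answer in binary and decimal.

Apply | to each column (1 where either bit is 1):
  1011111
| 0000110
---------
  1011111

Answer: 1011111 (95)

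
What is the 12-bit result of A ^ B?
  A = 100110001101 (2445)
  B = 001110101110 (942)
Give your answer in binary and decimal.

Apply ^ to each column (1 where bits differ):
  100110001101
^ 001110101110
--------------
  101000100011

Answer: 101000100011 (2595)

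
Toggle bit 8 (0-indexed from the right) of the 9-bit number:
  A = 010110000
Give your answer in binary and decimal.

Mask = 1 << 8 = 100000000
Bit 8 of A is 0; XOR with the mask flips it to 1.
  010110000
^ 100000000
-----------
  110110000

Answer: 110110000 (432)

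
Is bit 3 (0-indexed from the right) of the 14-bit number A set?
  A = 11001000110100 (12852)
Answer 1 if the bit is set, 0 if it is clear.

Bit 3 is the 4th from the right.
  11001000110100
            ^
That bit is 0.

Answer: 0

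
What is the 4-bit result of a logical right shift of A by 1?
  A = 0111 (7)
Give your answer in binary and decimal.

Logical shift right by 1: drop the bottom 1 bit(s), prepend 1 zero(s) on the left.
  0111  ->  keep [011], discard [1], prepend 0
= 0011

Answer: 0011 (3)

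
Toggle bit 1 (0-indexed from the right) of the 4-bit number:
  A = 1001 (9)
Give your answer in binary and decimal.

Mask = 1 << 1 = 0010
Bit 1 of A is 0; XOR with the mask flips it to 1.
  1001
^ 0010
------
  1011

Answer: 1011 (11)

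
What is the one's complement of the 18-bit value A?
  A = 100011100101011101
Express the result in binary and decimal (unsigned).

Flip each bit (0->1, 1->0):
  100011100101011101
  011100011010100010

Answer: 011100011010100010 (116386)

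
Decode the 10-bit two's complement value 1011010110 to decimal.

MSB is 1, so the value is negative. Find the magnitude:
1. Invert bits:  0100101001
2. Add 1:        0100101010  = 298
3. Apply sign:   -298

Answer: -298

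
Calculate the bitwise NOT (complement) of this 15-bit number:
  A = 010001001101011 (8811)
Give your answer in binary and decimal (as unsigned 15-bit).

Flip each bit (0->1, 1->0):
  010001001101011
  101110110010100

Answer: 101110110010100 (23956)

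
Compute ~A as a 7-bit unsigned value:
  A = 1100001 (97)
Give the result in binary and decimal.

Flip each bit (0->1, 1->0):
  1100001
  0011110

Answer: 0011110 (30)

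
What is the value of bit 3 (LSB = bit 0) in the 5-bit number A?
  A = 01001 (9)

Bit 3 is the 4th from the right.
  01001
   ^
That bit is 1.

Answer: 1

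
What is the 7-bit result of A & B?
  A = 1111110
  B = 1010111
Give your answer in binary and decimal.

Apply & to each column (1 only where both bits are 1):
  1111110
& 1010111
---------
  1010110

Answer: 1010110 (86)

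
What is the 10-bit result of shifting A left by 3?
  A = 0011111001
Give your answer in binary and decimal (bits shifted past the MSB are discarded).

Shift left by 3: drop the top 3 bit(s), append 3 zero(s) on the right.
  0011111001  ->  discard [001], keep [1111001], append 000
= 1111001000

Answer: 1111001000 (968)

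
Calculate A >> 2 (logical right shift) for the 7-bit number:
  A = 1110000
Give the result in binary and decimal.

Logical shift right by 2: drop the bottom 2 bit(s), prepend 2 zero(s) on the left.
  1110000  ->  keep [11100], discard [00], prepend 00
= 0011100

Answer: 0011100 (28)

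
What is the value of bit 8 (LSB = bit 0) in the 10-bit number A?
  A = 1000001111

Bit 8 is the 9th from the right.
  1000001111
   ^
That bit is 0.

Answer: 0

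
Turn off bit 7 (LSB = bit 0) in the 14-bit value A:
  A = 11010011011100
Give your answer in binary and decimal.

Mask = ~(1 << 7) = 11111101111111
Bit 7 of A is 1, so AND-ing with the mask clears it to 0.
  11010011011100
& 11111101111111
----------------
  11010001011100

Answer: 11010001011100 (13404)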